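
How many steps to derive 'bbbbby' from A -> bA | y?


Derivation: A => bA => bbA => bbbA => bbbbA => bbbbbA => bbbbby
Steps: 6


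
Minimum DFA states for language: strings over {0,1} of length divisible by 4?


Track length mod 4: states 0..3, accept at 0
Minimal DFA: 4 states


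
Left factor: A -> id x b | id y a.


Common prefix: 'id'
Factored: A -> id A', A' -> x b | y a


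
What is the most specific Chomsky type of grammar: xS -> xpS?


LHS has context (more than one symbol) and |LHS| ≤ |RHS|
Classification: Type 1 (Context-Sensitive)


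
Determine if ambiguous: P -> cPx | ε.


balanced c^n…x^n: each string has a unique parse
Unambiguous


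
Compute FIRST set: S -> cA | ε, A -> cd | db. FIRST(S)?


Per alternative of S: FIRST(cA) = {c}; FIRST(ε) = {ε}
FIRST(S) = {c, ε}


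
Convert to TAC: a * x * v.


Break into single-operator statements:
t1 = a * x
t2 = t1 * v


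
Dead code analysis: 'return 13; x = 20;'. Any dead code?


statement follows a return and is unreachable
Dead: 'x = 20'


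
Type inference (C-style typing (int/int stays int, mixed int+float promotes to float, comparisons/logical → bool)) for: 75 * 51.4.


Operand types: int * float
Rule: mixed int/float promotes to float; int/int stays int
Result type: float


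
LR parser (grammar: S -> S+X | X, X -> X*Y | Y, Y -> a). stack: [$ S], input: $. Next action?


start symbol S on stack, input exhausted
Action: accept


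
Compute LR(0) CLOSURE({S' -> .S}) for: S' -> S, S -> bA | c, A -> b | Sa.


Start: S' -> .S
For each item with dot before a nonterminal B, add B -> .γ for every B-production
Closure: [S' -> .S, S -> .bA, S -> .c]


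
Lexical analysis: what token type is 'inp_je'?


Pattern: letter/underscore followed by alphanumerics, not a keyword
Type: IDENTIFIER


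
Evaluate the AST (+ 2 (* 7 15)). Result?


Evaluate inner: (* 7 15) = 105
Evaluate root: (+ 2 105) = 107
Result: 107


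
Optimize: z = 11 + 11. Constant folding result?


11 + 11 = 22 at compile time
Optimized: z = 22


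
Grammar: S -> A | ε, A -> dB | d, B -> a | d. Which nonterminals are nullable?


A nonterminal is nullable iff some alternative derives ε (directly, or every symbol in it is nullable)
Nullable: {S}


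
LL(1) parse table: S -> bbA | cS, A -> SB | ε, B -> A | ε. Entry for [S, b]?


For [S, b]: 'b' ∈ FIRST(bbA)
Entry: S -> bbA


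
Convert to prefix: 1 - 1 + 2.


left-to-right (same/higher precedence on left): tree is (+ (- 1 1) 2)
Prefix: + - 1 1 2


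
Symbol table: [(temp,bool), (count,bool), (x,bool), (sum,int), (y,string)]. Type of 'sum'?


Lookup 'sum' → type int


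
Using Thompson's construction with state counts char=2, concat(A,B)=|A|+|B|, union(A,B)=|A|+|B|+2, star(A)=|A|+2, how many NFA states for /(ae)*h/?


Syntax tree has 3 char leaf(s), 0 union(s), 1 star(s)
chars contribute 3×2 = 6; each union adds +2; each star adds +2
Total: 6 + 0 + 2 = 8 states


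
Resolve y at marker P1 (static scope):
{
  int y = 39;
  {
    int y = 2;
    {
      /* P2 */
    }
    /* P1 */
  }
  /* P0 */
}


y declared in the same block as P1
y = 2


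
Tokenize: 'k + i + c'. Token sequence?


Scan left to right, longest-match per lexeme
Tokens: ID(k), OP(+), ID(i), OP(+), ID(c)


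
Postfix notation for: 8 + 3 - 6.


Left to right (same or higher precedence on left)
Postfix: 8 3 + 6 -


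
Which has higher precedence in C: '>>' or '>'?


'>>' is shift (level 8); '>' is relational (level 7)
Higher level binds tighter
'>>' has higher precedence than '>'


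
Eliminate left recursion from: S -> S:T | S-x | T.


Left-recursive alternatives: S:T, S-x; non-recursive: T
Introduce S': S -> TS', S' -> :TS' | -xS' | ε


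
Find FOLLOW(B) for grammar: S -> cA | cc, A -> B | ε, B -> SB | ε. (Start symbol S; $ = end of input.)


$ ∈ FOLLOW(S). For each A -> αBβ: add FIRST(β)\{ε} to FOLLOW(B); if β nullable, add FOLLOW(A).
FOLLOW(B) = {$, c}


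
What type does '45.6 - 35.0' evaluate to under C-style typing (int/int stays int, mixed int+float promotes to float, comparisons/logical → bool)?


Operand types: float - float
Rule: mixed int/float promotes to float; int/int stays int
Result type: float


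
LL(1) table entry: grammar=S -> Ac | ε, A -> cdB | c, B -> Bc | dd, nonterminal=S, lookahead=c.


For [S, c]: 'c' ∈ FIRST(Ac)
Entry: S -> Ac


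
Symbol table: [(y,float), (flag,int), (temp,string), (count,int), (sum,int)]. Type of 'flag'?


Lookup 'flag' → type int


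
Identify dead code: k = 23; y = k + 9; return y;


k is read by y's definition; y is returned
No dead code


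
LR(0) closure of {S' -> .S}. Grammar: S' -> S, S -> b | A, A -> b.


Start: S' -> .S
For each item with dot before a nonterminal B, add B -> .γ for every B-production
Closure: [S' -> .S, S -> .b, S -> .A, A -> .b]


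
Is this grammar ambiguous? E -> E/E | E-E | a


'a/a-a' has two parse trees (no precedence encoded between / and -)
Ambiguous


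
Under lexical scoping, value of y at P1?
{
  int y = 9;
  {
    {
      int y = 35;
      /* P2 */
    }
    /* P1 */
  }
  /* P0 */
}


P1's block does not declare y; resolves to the enclosing declaration at depth 0
y = 9


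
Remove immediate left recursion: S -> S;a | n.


Left-recursive alternatives: S;a; non-recursive: n
Introduce S': S -> nS', S' -> ;aS' | ε


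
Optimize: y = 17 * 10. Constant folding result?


17 * 10 = 170 at compile time
Optimized: y = 170


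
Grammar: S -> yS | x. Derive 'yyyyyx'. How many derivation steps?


Derivation: S => yS => yyS => yyyS => yyyyS => yyyyyS => yyyyyx
Steps: 6


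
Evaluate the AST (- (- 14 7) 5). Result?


Evaluate inner: (- 14 7) = 7
Evaluate root: (- 7 5) = 2
Result: 2


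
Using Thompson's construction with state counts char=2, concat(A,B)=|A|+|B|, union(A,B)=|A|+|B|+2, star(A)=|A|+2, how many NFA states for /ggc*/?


Syntax tree has 3 char leaf(s), 0 union(s), 1 star(s)
chars contribute 3×2 = 6; each union adds +2; each star adds +2
Total: 6 + 0 + 2 = 8 states


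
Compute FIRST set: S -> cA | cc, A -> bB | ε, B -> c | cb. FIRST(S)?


Per alternative of S: FIRST(cA) = {c}; FIRST(cc) = {c}
FIRST(S) = {c}


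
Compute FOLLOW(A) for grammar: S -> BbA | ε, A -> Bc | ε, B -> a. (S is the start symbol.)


$ ∈ FOLLOW(S). For each A -> αBβ: add FIRST(β)\{ε} to FOLLOW(B); if β nullable, add FOLLOW(A).
FOLLOW(A) = {$}


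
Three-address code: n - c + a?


Break into single-operator statements:
t1 = n - c
t2 = t1 + a


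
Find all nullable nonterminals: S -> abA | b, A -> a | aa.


A nonterminal is nullable iff some alternative derives ε (directly, or every symbol in it is nullable)
Nullable: {}


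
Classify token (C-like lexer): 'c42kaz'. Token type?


Pattern: letter/underscore followed by alphanumerics, not a keyword
Type: IDENTIFIER


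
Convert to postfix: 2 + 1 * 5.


* has higher precedence, evaluate 1*5 first
Postfix: 2 1 5 * +


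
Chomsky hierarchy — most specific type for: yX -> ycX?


LHS has context (more than one symbol) and |LHS| ≤ |RHS|
Classification: Type 1 (Context-Sensitive)


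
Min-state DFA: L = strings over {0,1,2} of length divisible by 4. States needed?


Track length mod 4: states 0..3, accept at 0
Minimal DFA: 4 states


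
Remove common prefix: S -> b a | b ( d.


Common prefix: 'b'
Factored: S -> b S', S' -> a | ( d


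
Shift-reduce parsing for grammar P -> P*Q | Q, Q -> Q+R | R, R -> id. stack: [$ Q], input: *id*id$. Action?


lookahead ∉ {+} so Q won't extend; reduce P -> Q
Action: reduce (P -> Q)


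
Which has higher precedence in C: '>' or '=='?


'>' is relational (level 7); '==' is equality (level 6)
Higher level binds tighter
'>' has higher precedence than '=='


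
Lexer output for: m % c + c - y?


Scan left to right, longest-match per lexeme
Tokens: ID(m), OP(%), ID(c), OP(+), ID(c), OP(-), ID(y)


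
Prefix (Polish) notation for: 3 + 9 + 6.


left-to-right (same/higher precedence on left): tree is (+ (+ 3 9) 6)
Prefix: + + 3 9 6


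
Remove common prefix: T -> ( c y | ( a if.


Common prefix: '('
Factored: T -> ( T', T' -> c y | a if


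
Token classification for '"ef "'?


Pattern: double-quoted sequence
Type: STRING_LITERAL


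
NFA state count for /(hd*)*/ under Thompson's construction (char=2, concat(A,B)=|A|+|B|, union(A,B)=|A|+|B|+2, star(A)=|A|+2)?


Syntax tree has 2 char leaf(s), 0 union(s), 2 star(s)
chars contribute 2×2 = 4; each union adds +2; each star adds +2
Total: 4 + 0 + 4 = 8 states


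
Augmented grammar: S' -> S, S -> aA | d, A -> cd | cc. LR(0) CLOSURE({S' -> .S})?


Start: S' -> .S
For each item with dot before a nonterminal B, add B -> .γ for every B-production
Closure: [S' -> .S, S -> .aA, S -> .d]


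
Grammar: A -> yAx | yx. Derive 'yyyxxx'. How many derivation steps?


Derivation: A => yAx => yyAxx => yyyxxx
Steps: 3


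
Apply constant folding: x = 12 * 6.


12 * 6 = 72 at compile time
Optimized: x = 72


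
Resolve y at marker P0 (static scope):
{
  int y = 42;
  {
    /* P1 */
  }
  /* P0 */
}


y declared in the same block as P0
y = 42


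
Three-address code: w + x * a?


Break into single-operator statements:
t1 = x * a
t2 = w + t1


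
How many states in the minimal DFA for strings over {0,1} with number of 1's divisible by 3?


Track (count of 1) mod 3: states 0..2, accept at 0
Minimal DFA: 3 states


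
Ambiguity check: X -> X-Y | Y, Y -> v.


precedence layered via separate nonterminal Y: deterministic
Unambiguous


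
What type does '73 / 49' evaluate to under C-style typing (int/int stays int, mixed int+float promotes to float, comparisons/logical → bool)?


Operand types: int / int
Rule: mixed int/float promotes to float; int/int stays int
Result type: int


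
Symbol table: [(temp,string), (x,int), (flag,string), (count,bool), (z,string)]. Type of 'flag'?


Lookup 'flag' → type string


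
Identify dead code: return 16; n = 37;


statement follows a return and is unreachable
Dead: 'n = 37'


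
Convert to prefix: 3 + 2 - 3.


left-to-right (same/higher precedence on left): tree is (- (+ 3 2) 3)
Prefix: - + 3 2 3


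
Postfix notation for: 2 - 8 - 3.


Left to right (same or higher precedence on left)
Postfix: 2 8 - 3 -


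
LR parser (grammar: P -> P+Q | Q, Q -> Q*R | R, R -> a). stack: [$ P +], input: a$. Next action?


no handle ('P+' is not any RHS); shift 'a'
Action: shift


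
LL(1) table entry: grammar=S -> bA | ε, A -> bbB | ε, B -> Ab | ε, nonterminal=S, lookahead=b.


For [S, b]: 'b' ∈ FIRST(bA)
Entry: S -> bA


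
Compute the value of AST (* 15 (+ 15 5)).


Evaluate inner: (+ 15 5) = 20
Evaluate root: (* 15 20) = 300
Result: 300


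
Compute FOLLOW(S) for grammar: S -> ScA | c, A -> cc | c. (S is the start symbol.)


$ ∈ FOLLOW(S). For each A -> αBβ: add FIRST(β)\{ε} to FOLLOW(B); if β nullable, add FOLLOW(A).
FOLLOW(S) = {$, c}


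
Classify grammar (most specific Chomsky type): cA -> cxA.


LHS has context (more than one symbol) and |LHS| ≤ |RHS|
Classification: Type 1 (Context-Sensitive)


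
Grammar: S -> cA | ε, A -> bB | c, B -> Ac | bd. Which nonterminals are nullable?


A nonterminal is nullable iff some alternative derives ε (directly, or every symbol in it is nullable)
Nullable: {S}


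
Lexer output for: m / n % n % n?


Scan left to right, longest-match per lexeme
Tokens: ID(m), OP(/), ID(n), OP(%), ID(n), OP(%), ID(n)


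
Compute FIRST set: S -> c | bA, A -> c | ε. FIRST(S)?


Per alternative of S: FIRST(c) = {c}; FIRST(bA) = {b}
FIRST(S) = {b, c}


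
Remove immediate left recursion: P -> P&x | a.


Left-recursive alternatives: P&x; non-recursive: a
Introduce P': P -> aP', P' -> &xP' | ε


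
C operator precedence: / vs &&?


'/' is multiplicative (level 10); '&&' is logical AND (level 2)
Higher level binds tighter
'/' has higher precedence than '&&'


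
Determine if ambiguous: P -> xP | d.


right-linear, alternatives start with distinct terminals 'x' vs 'd': unique leftmost derivation
Unambiguous


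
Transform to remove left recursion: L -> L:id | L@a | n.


Left-recursive alternatives: L:id, L@a; non-recursive: n
Introduce L': L -> nL', L' -> :idL' | @aL' | ε


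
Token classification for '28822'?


Pattern: digits only
Type: INTEGER_LITERAL


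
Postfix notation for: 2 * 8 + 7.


Left to right (same or higher precedence on left)
Postfix: 2 8 * 7 +


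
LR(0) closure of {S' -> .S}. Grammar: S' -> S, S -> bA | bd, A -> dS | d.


Start: S' -> .S
For each item with dot before a nonterminal B, add B -> .γ for every B-production
Closure: [S' -> .S, S -> .bA, S -> .bd]


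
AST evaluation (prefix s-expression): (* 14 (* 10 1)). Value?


Evaluate inner: (* 10 1) = 10
Evaluate root: (* 14 10) = 140
Result: 140


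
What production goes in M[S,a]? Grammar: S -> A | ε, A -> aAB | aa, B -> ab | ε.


For [S, a]: 'a' ∈ FIRST(A)
Entry: S -> A


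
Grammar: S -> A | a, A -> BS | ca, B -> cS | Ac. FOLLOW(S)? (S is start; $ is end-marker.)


$ ∈ FOLLOW(S). For each A -> αBβ: add FIRST(β)\{ε} to FOLLOW(B); if β nullable, add FOLLOW(A).
FOLLOW(S) = {$, a, c}


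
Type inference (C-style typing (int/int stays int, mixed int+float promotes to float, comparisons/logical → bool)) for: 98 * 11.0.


Operand types: int * float
Rule: mixed int/float promotes to float; int/int stays int
Result type: float


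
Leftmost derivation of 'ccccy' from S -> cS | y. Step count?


Derivation: S => cS => ccS => cccS => ccccS => ccccy
Steps: 5


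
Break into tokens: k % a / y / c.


Scan left to right, longest-match per lexeme
Tokens: ID(k), OP(%), ID(a), OP(/), ID(y), OP(/), ID(c)


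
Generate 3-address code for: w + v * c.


Break into single-operator statements:
t1 = v * c
t2 = w + t1


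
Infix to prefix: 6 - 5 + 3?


left-to-right (same/higher precedence on left): tree is (+ (- 6 5) 3)
Prefix: + - 6 5 3


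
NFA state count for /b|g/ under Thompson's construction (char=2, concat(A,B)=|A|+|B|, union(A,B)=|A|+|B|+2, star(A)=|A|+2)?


Syntax tree has 2 char leaf(s), 1 union(s), 0 star(s)
chars contribute 2×2 = 4; each union adds +2; each star adds +2
Total: 4 + 2 + 0 = 6 states


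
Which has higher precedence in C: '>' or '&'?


'>' is relational (level 7); '&' is bitwise AND (level 5)
Higher level binds tighter
'>' has higher precedence than '&'


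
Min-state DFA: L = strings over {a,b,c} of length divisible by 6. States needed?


Track length mod 6: states 0..5, accept at 0
Minimal DFA: 6 states


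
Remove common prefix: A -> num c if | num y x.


Common prefix: 'num'
Factored: A -> num A', A' -> c if | y x


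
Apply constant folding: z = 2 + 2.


2 + 2 = 4 at compile time
Optimized: z = 4


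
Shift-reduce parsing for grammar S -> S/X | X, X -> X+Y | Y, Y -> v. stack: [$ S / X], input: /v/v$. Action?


handle 'S/X' on top; lookahead ∈ FOLLOW(S) = {/, $}
Action: reduce (S -> S/X)


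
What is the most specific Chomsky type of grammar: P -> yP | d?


Right-linear: every RHS is a terminal or a terminal followed by one nonterminal
Classification: Type 3 (Regular)


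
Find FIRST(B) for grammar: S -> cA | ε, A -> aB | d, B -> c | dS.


Per alternative of B: FIRST(c) = {c}; FIRST(dS) = {d}
FIRST(B) = {c, d}


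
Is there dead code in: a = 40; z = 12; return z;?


a is assigned but never read
Dead: 'a = 40'


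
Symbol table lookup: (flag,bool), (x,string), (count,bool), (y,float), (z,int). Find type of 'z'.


Lookup 'z' → type int


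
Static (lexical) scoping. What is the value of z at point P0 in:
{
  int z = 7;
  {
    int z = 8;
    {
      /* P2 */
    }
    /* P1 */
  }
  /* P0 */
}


z declared in the same block as P0
z = 7


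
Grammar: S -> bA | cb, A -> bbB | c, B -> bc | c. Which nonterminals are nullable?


A nonterminal is nullable iff some alternative derives ε (directly, or every symbol in it is nullable)
Nullable: {}


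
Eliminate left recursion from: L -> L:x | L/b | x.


Left-recursive alternatives: L:x, L/b; non-recursive: x
Introduce L': L -> xL', L' -> :xL' | /bL' | ε


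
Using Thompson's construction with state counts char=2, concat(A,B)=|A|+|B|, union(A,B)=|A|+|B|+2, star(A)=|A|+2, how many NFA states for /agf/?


Syntax tree has 3 char leaf(s), 0 union(s), 0 star(s)
chars contribute 3×2 = 6; each union adds +2; each star adds +2
Total: 6 + 0 + 0 = 6 states


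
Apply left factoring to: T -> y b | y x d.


Common prefix: 'y'
Factored: T -> y T', T' -> b | x d


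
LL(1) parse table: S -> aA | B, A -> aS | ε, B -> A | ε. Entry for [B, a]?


For [B, a]: 'a' ∈ FIRST(A)
Entry: B -> A


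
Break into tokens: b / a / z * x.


Scan left to right, longest-match per lexeme
Tokens: ID(b), OP(/), ID(a), OP(/), ID(z), OP(*), ID(x)


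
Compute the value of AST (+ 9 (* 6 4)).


Evaluate inner: (* 6 4) = 24
Evaluate root: (+ 9 24) = 33
Result: 33


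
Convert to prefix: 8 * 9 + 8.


left-to-right (same/higher precedence on left): tree is (+ (* 8 9) 8)
Prefix: + * 8 9 8


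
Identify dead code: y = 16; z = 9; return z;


y is assigned but never read
Dead: 'y = 16'


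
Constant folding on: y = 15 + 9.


15 + 9 = 24 at compile time
Optimized: y = 24


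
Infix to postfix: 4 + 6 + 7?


Left to right (same or higher precedence on left)
Postfix: 4 6 + 7 +


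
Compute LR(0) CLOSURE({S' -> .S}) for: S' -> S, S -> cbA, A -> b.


Start: S' -> .S
For each item with dot before a nonterminal B, add B -> .γ for every B-production
Closure: [S' -> .S, S -> .cbA]


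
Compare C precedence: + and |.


'+' is additive (level 9); '|' is bitwise OR (level 3)
Higher level binds tighter
'+' has higher precedence than '|'


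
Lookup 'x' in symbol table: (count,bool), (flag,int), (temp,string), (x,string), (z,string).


Lookup 'x' → type string


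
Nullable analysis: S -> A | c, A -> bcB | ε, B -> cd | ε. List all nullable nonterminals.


A nonterminal is nullable iff some alternative derives ε (directly, or every symbol in it is nullable)
Nullable: {A, B, S}


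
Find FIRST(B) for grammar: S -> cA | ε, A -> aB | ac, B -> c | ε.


Per alternative of B: FIRST(c) = {c}; FIRST(ε) = {ε}
FIRST(B) = {c, ε}


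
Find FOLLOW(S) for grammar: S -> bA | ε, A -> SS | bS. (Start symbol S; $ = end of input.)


$ ∈ FOLLOW(S). For each A -> αBβ: add FIRST(β)\{ε} to FOLLOW(B); if β nullable, add FOLLOW(A).
FOLLOW(S) = {$, b}


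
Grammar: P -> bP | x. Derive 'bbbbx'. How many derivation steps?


Derivation: P => bP => bbP => bbbP => bbbbP => bbbbx
Steps: 5


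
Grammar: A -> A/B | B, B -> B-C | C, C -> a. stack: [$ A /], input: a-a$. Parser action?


no handle ('A/' is not any RHS); shift 'a'
Action: shift


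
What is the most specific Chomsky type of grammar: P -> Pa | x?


Left-linear: every RHS is a terminal or one nonterminal followed by a terminal
Classification: Type 3 (Regular)


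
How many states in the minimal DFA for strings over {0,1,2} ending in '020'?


Track the longest suffix of input matching a prefix of '020': 4 classes (prefixes of length 0..3)
Minimal DFA: 4 states


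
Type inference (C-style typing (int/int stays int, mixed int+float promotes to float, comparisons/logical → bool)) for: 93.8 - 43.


Operand types: float - int
Rule: mixed int/float promotes to float; int/int stays int
Result type: float


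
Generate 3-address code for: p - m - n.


Break into single-operator statements:
t1 = p - m
t2 = t1 - n


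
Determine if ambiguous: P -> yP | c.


right-linear, alternatives start with distinct terminals 'y' vs 'c': unique leftmost derivation
Unambiguous


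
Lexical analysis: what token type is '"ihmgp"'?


Pattern: double-quoted sequence
Type: STRING_LITERAL


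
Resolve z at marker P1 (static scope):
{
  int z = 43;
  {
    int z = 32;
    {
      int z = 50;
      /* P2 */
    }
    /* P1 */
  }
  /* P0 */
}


z declared in the same block as P1
z = 32


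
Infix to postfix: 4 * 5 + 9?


Left to right (same or higher precedence on left)
Postfix: 4 5 * 9 +


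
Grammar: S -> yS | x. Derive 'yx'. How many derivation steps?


Derivation: S => yS => yx
Steps: 2


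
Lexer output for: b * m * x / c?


Scan left to right, longest-match per lexeme
Tokens: ID(b), OP(*), ID(m), OP(*), ID(x), OP(/), ID(c)


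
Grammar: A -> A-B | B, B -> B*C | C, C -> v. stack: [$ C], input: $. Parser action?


'C' (not preceded by B*) is the handle for B -> C
Action: reduce (B -> C)


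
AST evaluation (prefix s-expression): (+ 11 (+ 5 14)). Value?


Evaluate inner: (+ 5 14) = 19
Evaluate root: (+ 11 19) = 30
Result: 30


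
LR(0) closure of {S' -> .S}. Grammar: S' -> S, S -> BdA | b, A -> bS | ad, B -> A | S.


Start: S' -> .S
For each item with dot before a nonterminal B, add B -> .γ for every B-production
Closure: [S' -> .S, S -> .BdA, S -> .b, B -> .A, B -> .S, A -> .bS, A -> .ad]


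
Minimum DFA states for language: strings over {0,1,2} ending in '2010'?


Track the longest suffix of input matching a prefix of '2010': 5 classes (prefixes of length 0..4)
Minimal DFA: 5 states


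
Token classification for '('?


Pattern: delimiter/punctuation
Type: PUNCTUATION


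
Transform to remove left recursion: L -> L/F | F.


Left-recursive alternatives: L/F; non-recursive: F
Introduce L': L -> FL', L' -> /FL' | ε


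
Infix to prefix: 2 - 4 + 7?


left-to-right (same/higher precedence on left): tree is (+ (- 2 4) 7)
Prefix: + - 2 4 7


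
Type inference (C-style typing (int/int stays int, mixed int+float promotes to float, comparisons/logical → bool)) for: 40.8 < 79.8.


Operand types: float < float
Rule: comparison yields bool
Result type: bool


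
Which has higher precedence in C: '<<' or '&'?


'<<' is shift (level 8); '&' is bitwise AND (level 5)
Higher level binds tighter
'<<' has higher precedence than '&'


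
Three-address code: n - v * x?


Break into single-operator statements:
t1 = v * x
t2 = n - t1


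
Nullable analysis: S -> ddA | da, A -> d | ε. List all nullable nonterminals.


A nonterminal is nullable iff some alternative derives ε (directly, or every symbol in it is nullable)
Nullable: {A}


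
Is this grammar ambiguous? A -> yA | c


right-linear, alternatives start with distinct terminals 'y' vs 'c': unique leftmost derivation
Unambiguous


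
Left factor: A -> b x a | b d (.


Common prefix: 'b'
Factored: A -> b A', A' -> x a | d (


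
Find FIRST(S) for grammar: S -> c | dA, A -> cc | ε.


Per alternative of S: FIRST(c) = {c}; FIRST(dA) = {d}
FIRST(S) = {c, d}


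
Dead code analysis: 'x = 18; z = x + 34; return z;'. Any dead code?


x is read by z's definition; z is returned
No dead code


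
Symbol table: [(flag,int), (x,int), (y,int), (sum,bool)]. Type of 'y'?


Lookup 'y' → type int


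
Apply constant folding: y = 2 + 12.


2 + 12 = 14 at compile time
Optimized: y = 14


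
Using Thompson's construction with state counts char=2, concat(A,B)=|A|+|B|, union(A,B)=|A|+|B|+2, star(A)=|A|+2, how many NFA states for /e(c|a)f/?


Syntax tree has 4 char leaf(s), 1 union(s), 0 star(s)
chars contribute 4×2 = 8; each union adds +2; each star adds +2
Total: 8 + 2 + 0 = 10 states


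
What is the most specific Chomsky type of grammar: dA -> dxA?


LHS has context (more than one symbol) and |LHS| ≤ |RHS|
Classification: Type 1 (Context-Sensitive)


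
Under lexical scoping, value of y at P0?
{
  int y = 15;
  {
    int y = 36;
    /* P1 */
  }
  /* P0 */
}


y declared in the same block as P0
y = 15


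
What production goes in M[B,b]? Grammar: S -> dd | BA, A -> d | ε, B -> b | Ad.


For [B, b]: 'b' ∈ FIRST(b)
Entry: B -> b


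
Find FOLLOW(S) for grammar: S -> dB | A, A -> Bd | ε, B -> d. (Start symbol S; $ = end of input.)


$ ∈ FOLLOW(S). For each A -> αBβ: add FIRST(β)\{ε} to FOLLOW(B); if β nullable, add FOLLOW(A).
FOLLOW(S) = {$}


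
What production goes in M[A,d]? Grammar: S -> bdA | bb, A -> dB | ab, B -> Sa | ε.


For [A, d]: 'd' ∈ FIRST(dB)
Entry: A -> dB


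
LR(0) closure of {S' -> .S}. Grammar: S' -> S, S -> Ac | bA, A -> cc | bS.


Start: S' -> .S
For each item with dot before a nonterminal B, add B -> .γ for every B-production
Closure: [S' -> .S, S -> .Ac, S -> .bA, A -> .cc, A -> .bS]


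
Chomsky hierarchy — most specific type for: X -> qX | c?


Right-linear: every RHS is a terminal or a terminal followed by one nonterminal
Classification: Type 3 (Regular)


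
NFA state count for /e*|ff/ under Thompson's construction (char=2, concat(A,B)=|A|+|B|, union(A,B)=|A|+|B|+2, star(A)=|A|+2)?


Syntax tree has 3 char leaf(s), 1 union(s), 1 star(s)
chars contribute 3×2 = 6; each union adds +2; each star adds +2
Total: 6 + 2 + 2 = 10 states


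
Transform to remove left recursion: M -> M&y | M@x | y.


Left-recursive alternatives: M&y, M@x; non-recursive: y
Introduce M': M -> yM', M' -> &yM' | @xM' | ε


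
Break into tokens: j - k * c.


Scan left to right, longest-match per lexeme
Tokens: ID(j), OP(-), ID(k), OP(*), ID(c)


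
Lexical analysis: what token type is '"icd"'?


Pattern: double-quoted sequence
Type: STRING_LITERAL


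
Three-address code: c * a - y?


Break into single-operator statements:
t1 = c * a
t2 = t1 - y


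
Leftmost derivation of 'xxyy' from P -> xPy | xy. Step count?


Derivation: P => xPy => xxyy
Steps: 2


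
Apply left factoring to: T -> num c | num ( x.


Common prefix: 'num'
Factored: T -> num T', T' -> c | ( x


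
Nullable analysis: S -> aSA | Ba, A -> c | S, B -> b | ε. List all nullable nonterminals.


A nonterminal is nullable iff some alternative derives ε (directly, or every symbol in it is nullable)
Nullable: {B}


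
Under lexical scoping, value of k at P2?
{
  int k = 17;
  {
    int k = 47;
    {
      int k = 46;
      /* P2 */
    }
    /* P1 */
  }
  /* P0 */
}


k declared in the same block as P2
k = 46


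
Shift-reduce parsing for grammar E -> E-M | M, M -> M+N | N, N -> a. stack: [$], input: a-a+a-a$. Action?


no handle on stack; shift 'a'
Action: shift


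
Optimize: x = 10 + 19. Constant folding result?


10 + 19 = 29 at compile time
Optimized: x = 29


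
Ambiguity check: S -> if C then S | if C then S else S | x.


dangling else: 'if C then if C then x else x' parses two ways
Ambiguous


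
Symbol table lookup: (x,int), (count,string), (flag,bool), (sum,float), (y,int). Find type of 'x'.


Lookup 'x' → type int


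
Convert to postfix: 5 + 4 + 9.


Left to right (same or higher precedence on left)
Postfix: 5 4 + 9 +


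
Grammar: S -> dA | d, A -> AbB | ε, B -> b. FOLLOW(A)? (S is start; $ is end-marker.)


$ ∈ FOLLOW(S). For each A -> αBβ: add FIRST(β)\{ε} to FOLLOW(B); if β nullable, add FOLLOW(A).
FOLLOW(A) = {$, b}


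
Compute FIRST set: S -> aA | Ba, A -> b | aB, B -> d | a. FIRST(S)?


Per alternative of S: FIRST(aA) = {a}; FIRST(Ba) = {a, d}
FIRST(S) = {a, d}


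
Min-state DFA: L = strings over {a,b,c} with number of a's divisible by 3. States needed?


Track (count of a) mod 3: states 0..2, accept at 0
Minimal DFA: 3 states


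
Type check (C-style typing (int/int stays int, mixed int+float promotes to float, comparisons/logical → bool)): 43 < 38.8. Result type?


Operand types: int < float
Rule: comparison yields bool
Result type: bool


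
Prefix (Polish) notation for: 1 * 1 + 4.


left-to-right (same/higher precedence on left): tree is (+ (* 1 1) 4)
Prefix: + * 1 1 4


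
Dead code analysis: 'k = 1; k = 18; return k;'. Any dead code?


first assignment to k is overwritten before any read
Dead: 'k = 1'


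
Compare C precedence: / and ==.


'/' is multiplicative (level 10); '==' is equality (level 6)
Higher level binds tighter
'/' has higher precedence than '=='


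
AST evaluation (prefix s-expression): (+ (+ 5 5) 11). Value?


Evaluate inner: (+ 5 5) = 10
Evaluate root: (+ 10 11) = 21
Result: 21


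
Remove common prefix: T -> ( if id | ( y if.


Common prefix: '('
Factored: T -> ( T', T' -> if id | y if


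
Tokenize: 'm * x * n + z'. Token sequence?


Scan left to right, longest-match per lexeme
Tokens: ID(m), OP(*), ID(x), OP(*), ID(n), OP(+), ID(z)


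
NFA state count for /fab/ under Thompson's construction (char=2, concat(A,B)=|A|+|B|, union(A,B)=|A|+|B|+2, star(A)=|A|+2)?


Syntax tree has 3 char leaf(s), 0 union(s), 0 star(s)
chars contribute 3×2 = 6; each union adds +2; each star adds +2
Total: 6 + 0 + 0 = 6 states


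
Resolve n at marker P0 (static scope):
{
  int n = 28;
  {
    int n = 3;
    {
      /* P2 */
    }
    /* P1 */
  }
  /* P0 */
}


n declared in the same block as P0
n = 28


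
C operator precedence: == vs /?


'/' is multiplicative (level 10); '==' is equality (level 6)
Higher level binds tighter
'/' has higher precedence than '=='


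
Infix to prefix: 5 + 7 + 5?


left-to-right (same/higher precedence on left): tree is (+ (+ 5 7) 5)
Prefix: + + 5 7 5


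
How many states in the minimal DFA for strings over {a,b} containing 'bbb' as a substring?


KMP-style automaton: 3 progress states + 1 absorbing accept = 4
Minimal DFA: 4 states


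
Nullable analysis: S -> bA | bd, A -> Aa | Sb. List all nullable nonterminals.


A nonterminal is nullable iff some alternative derives ε (directly, or every symbol in it is nullable)
Nullable: {}


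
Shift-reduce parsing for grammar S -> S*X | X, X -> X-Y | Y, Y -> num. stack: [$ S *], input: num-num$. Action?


no handle ('S*' is not any RHS); shift 'num'
Action: shift


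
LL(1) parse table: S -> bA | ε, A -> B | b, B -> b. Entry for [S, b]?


For [S, b]: 'b' ∈ FIRST(bA)
Entry: S -> bA


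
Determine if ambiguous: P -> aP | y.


right-linear, alternatives start with distinct terminals 'a' vs 'y': unique leftmost derivation
Unambiguous


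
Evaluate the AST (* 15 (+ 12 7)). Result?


Evaluate inner: (+ 12 7) = 19
Evaluate root: (* 15 19) = 285
Result: 285


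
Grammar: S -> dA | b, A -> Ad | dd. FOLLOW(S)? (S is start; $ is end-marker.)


$ ∈ FOLLOW(S). For each A -> αBβ: add FIRST(β)\{ε} to FOLLOW(B); if β nullable, add FOLLOW(A).
FOLLOW(S) = {$}


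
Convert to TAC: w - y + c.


Break into single-operator statements:
t1 = w - y
t2 = t1 + c


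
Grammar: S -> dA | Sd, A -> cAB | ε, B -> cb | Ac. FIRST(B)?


Per alternative of B: FIRST(cb) = {c}; FIRST(Ac) = {c}
FIRST(B) = {c}


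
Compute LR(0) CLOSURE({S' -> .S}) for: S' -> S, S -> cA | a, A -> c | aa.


Start: S' -> .S
For each item with dot before a nonterminal B, add B -> .γ for every B-production
Closure: [S' -> .S, S -> .cA, S -> .a]


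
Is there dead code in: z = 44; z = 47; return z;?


first assignment to z is overwritten before any read
Dead: 'z = 44'


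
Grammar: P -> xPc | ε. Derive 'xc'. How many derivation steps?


Derivation: P => xPc => xc
Steps: 2


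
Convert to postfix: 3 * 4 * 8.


Left to right (same or higher precedence on left)
Postfix: 3 4 * 8 *


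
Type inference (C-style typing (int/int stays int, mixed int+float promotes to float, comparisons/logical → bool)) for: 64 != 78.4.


Operand types: int != float
Rule: comparison yields bool
Result type: bool


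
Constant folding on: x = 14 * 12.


14 * 12 = 168 at compile time
Optimized: x = 168


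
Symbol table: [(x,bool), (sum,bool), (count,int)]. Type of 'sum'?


Lookup 'sum' → type bool


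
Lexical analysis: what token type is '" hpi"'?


Pattern: double-quoted sequence
Type: STRING_LITERAL


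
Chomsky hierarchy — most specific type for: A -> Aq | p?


Left-linear: every RHS is a terminal or one nonterminal followed by a terminal
Classification: Type 3 (Regular)


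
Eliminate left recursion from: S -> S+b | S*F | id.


Left-recursive alternatives: S+b, S*F; non-recursive: id
Introduce S': S -> idS', S' -> +bS' | *FS' | ε


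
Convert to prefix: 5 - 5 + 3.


left-to-right (same/higher precedence on left): tree is (+ (- 5 5) 3)
Prefix: + - 5 5 3


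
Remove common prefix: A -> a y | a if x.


Common prefix: 'a'
Factored: A -> a A', A' -> y | if x


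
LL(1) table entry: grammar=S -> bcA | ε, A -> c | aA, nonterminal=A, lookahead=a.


For [A, a]: 'a' ∈ FIRST(aA)
Entry: A -> aA


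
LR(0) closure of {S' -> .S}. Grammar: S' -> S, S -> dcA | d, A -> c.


Start: S' -> .S
For each item with dot before a nonterminal B, add B -> .γ for every B-production
Closure: [S' -> .S, S -> .dcA, S -> .d]


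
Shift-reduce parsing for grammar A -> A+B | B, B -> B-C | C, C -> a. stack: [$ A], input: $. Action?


start symbol A on stack, input exhausted
Action: accept


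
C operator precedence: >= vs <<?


'<<' is shift (level 8); '>=' is relational (level 7)
Higher level binds tighter
'<<' has higher precedence than '>='


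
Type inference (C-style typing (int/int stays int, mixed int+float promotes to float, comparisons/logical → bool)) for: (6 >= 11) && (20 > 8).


Operand types: bool && bool
Rule: logical operators take bool operands and yield bool
Result type: bool


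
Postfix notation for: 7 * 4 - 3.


Left to right (same or higher precedence on left)
Postfix: 7 4 * 3 -


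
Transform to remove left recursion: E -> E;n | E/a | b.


Left-recursive alternatives: E;n, E/a; non-recursive: b
Introduce E': E -> bE', E' -> ;nE' | /aE' | ε


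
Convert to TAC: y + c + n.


Break into single-operator statements:
t1 = y + c
t2 = t1 + n


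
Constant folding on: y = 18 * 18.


18 * 18 = 324 at compile time
Optimized: y = 324


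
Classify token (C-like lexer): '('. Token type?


Pattern: delimiter/punctuation
Type: PUNCTUATION


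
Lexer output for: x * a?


Scan left to right, longest-match per lexeme
Tokens: ID(x), OP(*), ID(a)


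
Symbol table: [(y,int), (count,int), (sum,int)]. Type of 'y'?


Lookup 'y' → type int


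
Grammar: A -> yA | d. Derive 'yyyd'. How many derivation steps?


Derivation: A => yA => yyA => yyyA => yyyd
Steps: 4


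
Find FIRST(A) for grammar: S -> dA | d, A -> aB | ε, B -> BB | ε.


Per alternative of A: FIRST(aB) = {a}; FIRST(ε) = {ε}
FIRST(A) = {a, ε}


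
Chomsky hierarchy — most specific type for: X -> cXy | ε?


Single nonterminal LHS, but c^n y^n is not regular
Classification: Type 2 (Context-Free)


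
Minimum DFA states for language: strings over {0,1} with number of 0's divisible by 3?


Track (count of 0) mod 3: states 0..2, accept at 0
Minimal DFA: 3 states


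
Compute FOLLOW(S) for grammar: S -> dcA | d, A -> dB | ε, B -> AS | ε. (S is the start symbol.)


$ ∈ FOLLOW(S). For each A -> αBβ: add FIRST(β)\{ε} to FOLLOW(B); if β nullable, add FOLLOW(A).
FOLLOW(S) = {$, d}


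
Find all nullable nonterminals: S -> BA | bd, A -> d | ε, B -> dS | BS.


A nonterminal is nullable iff some alternative derives ε (directly, or every symbol in it is nullable)
Nullable: {A}


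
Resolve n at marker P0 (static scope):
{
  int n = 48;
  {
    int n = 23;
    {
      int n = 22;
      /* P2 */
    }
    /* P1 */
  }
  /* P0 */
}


n declared in the same block as P0
n = 48


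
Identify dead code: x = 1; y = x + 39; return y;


x is read by y's definition; y is returned
No dead code


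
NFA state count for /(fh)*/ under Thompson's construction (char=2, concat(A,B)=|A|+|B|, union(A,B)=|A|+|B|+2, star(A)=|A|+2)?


Syntax tree has 2 char leaf(s), 0 union(s), 1 star(s)
chars contribute 2×2 = 4; each union adds +2; each star adds +2
Total: 4 + 0 + 2 = 6 states


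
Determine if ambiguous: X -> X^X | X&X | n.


'n^n&n' has two parse trees (no precedence encoded between ^ and &)
Ambiguous


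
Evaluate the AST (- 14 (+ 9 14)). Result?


Evaluate inner: (+ 9 14) = 23
Evaluate root: (- 14 23) = -9
Result: -9


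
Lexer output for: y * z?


Scan left to right, longest-match per lexeme
Tokens: ID(y), OP(*), ID(z)


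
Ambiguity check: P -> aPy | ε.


balanced a^n…y^n: each string has a unique parse
Unambiguous


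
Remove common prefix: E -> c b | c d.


Common prefix: 'c'
Factored: E -> c E', E' -> b | d


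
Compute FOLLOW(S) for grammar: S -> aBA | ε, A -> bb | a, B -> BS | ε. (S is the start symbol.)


$ ∈ FOLLOW(S). For each A -> αBβ: add FIRST(β)\{ε} to FOLLOW(B); if β nullable, add FOLLOW(A).
FOLLOW(S) = {$, a, b}


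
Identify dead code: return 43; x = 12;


statement follows a return and is unreachable
Dead: 'x = 12'


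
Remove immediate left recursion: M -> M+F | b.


Left-recursive alternatives: M+F; non-recursive: b
Introduce M': M -> bM', M' -> +FM' | ε


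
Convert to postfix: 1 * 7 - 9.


Left to right (same or higher precedence on left)
Postfix: 1 7 * 9 -


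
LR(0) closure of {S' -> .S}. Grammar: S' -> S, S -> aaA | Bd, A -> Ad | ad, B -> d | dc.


Start: S' -> .S
For each item with dot before a nonterminal B, add B -> .γ for every B-production
Closure: [S' -> .S, S -> .aaA, S -> .Bd, B -> .d, B -> .dc]


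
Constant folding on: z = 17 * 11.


17 * 11 = 187 at compile time
Optimized: z = 187


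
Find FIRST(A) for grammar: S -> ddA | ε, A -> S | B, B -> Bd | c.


Per alternative of A: FIRST(S) = {d, ε}; FIRST(B) = {c}
FIRST(A) = {c, d, ε}


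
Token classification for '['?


Pattern: delimiter/punctuation
Type: PUNCTUATION


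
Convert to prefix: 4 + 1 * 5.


'*' binds tighter: tree is (+ 4 (* 1 5))
Prefix: + 4 * 1 5


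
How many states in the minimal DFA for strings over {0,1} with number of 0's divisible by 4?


Track (count of 0) mod 4: states 0..3, accept at 0
Minimal DFA: 4 states


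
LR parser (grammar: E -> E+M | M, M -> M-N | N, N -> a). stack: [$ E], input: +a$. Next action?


shift '+' to continue E -> E+M
Action: shift


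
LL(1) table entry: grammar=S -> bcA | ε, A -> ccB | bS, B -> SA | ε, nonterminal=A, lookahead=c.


For [A, c]: 'c' ∈ FIRST(ccB)
Entry: A -> ccB


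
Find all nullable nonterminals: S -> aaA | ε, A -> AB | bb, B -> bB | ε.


A nonterminal is nullable iff some alternative derives ε (directly, or every symbol in it is nullable)
Nullable: {B, S}


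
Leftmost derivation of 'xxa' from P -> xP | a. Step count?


Derivation: P => xP => xxP => xxa
Steps: 3


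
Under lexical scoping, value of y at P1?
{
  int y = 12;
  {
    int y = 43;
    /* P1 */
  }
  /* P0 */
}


y declared in the same block as P1
y = 43


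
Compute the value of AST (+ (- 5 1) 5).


Evaluate inner: (- 5 1) = 4
Evaluate root: (+ 4 5) = 9
Result: 9


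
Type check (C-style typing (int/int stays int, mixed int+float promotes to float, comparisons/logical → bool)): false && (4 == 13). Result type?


Operand types: bool && bool
Rule: logical operators take bool operands and yield bool
Result type: bool
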